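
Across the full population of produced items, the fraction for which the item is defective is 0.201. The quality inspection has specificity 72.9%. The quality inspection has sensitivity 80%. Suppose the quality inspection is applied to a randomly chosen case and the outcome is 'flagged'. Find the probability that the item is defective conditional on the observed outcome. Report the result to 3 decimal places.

Let H be the event that the item is defective. P(H) = 0.201, so P(¬H) = 0.799. With E the 'flagged' result, P(E|H) = 0.8 and P(E|¬H) = 0.271.
P(E) = 0.8·0.201 + 0.271·0.799 = 0.16080 + 0.21653 = 0.37733.
By Bayes' theorem, P(H|E) = 0.16080 / 0.37733 = 0.426.

P(H | E) ≈ 0.426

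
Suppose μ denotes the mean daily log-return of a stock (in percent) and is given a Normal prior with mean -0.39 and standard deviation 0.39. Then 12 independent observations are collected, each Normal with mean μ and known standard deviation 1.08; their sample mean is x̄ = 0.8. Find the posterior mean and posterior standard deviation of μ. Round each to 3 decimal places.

Posterior mean ≈ 0.336; posterior SD ≈ 0.244

With known σ, the Normal prior is conjugate. Weight on the data is w = (n/σ²)/(n/σ² + 1/τ₀²) = 10.2881/(10.2881+6.57462) = 0.61011.
Posterior mean = w·x̄ + (1−w)·μ₀ = 0.61011·0.8 + 0.38989·-0.39 = 0.336. Posterior variance = 1/(10.2881+6.57462) = 0.0593025, so SD = 0.244.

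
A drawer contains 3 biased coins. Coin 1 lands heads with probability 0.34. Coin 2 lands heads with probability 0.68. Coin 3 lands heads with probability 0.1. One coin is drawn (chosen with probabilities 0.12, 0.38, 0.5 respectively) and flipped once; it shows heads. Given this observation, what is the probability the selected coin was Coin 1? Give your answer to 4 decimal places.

P(heads|C1) = 0.34; P(heads|C2) = 0.68; P(heads|C3) = 0.1.
Prior × likelihood for each source: 0.12·0.34=0.04080, 0.38·0.68=0.2584, 0.5·0.1=0.05000. Summing gives P(heads) = 0.34920.
P(Coin 1 | heads) = 0.04080 / 0.34920 = 0.1168.

Posterior probability ≈ 0.1168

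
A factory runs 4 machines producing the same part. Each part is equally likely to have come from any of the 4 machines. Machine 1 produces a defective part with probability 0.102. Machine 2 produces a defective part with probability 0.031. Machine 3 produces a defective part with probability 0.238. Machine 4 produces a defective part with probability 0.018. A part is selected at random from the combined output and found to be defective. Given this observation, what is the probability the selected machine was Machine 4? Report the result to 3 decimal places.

Posterior probability ≈ 0.046

P(defective|M1) = 0.102; P(defective|M2) = 0.031; P(defective|M3) = 0.238; P(defective|M4) = 0.018.
Prior × likelihood for each source: 0.25·0.102=0.02550, 0.25·0.031=0.007750, 0.25·0.238=0.05950, 0.25·0.018=0.004500. Summing gives P(defective) = 0.097250.
P(Machine 4 | defective) = 0.004500 / 0.097250 = 0.046.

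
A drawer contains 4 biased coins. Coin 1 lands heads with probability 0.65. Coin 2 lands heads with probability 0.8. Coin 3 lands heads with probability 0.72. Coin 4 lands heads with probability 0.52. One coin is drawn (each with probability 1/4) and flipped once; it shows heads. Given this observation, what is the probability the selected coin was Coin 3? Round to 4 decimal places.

Posterior probability ≈ 0.2677

P(heads|C1) = 0.65; P(heads|C2) = 0.8; P(heads|C3) = 0.72; P(heads|C4) = 0.52.
Prior × likelihood for each source: 0.25·0.65=0.1625, 0.25·0.8=0.2000, 0.25·0.72=0.1800, 0.25·0.52=0.1300. Summing gives P(heads) = 0.67250.
P(Coin 3 | heads) = 0.1800 / 0.67250 = 0.2677.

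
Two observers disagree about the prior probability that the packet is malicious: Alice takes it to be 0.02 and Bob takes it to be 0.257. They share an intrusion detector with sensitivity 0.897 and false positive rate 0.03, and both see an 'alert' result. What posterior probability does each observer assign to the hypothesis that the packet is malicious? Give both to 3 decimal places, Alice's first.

Alice: 0.379; Bob: 0.912

P('+'|H) = 0.897, P('+'|¬H) = 0.03.
Alice: numerator 0.897·0.02 = 0.017940; evidence = 0.017940+0.03·0.98 = 0.047340; posterior = 0.379.
Bob: numerator 0.897·0.257 = 0.23053; evidence = 0.23053+0.03·0.743 = 0.25282; posterior = 0.912.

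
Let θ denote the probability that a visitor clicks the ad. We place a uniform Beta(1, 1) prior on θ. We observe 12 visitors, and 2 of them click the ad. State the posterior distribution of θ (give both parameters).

The binomial likelihood is conjugate to the Beta prior: with 2 successes and 10 failures, the posterior is Beta(1+2, 1+10) = Beta(3, 11).

Posterior: Beta(3, 11)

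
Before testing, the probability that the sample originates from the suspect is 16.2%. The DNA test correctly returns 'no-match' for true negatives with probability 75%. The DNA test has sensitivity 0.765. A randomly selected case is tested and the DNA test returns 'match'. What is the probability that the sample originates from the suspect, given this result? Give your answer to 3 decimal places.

Let H be the event that the sample originates from the suspect. P(H) = 0.162, so P(¬H) = 0.838. With E the 'match' result, P(E|H) = 0.765 and P(E|¬H) = 0.25.
P(E) = 0.765·0.162 + 0.25·0.838 = 0.12393 + 0.20950 = 0.33343.
By Bayes' theorem, P(H|E) = 0.12393 / 0.33343 = 0.372.

P(H | E) ≈ 0.372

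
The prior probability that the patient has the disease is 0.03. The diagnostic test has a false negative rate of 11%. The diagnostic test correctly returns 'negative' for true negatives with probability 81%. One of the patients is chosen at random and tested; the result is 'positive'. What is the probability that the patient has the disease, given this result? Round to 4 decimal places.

Let H be the event that the patient has the disease. P(H) = 0.03, so P(¬H) = 0.97. With E the 'positive' result, P(E|H) = 0.89 and P(E|¬H) = 0.19.
P(E) = 0.89·0.03 + 0.19·0.97 = 0.026700 + 0.18430 = 0.21100.
By Bayes' theorem, P(H|E) = 0.026700 / 0.21100 = 0.1265.

P(H | E) ≈ 0.1265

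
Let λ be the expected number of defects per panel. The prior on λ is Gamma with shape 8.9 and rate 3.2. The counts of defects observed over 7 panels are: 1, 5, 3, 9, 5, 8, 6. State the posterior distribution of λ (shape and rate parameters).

Posterior: Gamma(shape=45.9, rate=10.2)

Total count ∑xᵢ = 37 over n = 7 panels.
Gamma is conjugate to the Poisson likelihood: posterior is Gamma(shape = 8.9+37 = 45.9, rate = 3.2+7 = 10.2).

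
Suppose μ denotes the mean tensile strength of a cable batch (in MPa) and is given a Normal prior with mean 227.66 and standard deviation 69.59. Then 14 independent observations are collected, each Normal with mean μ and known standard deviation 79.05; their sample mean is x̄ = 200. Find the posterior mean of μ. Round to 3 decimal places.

Posterior mean ≈ 202.334

Prior precision 1/τ₀² = 1/69.59² = 0.00020649; data precision n/σ² = 14/79.05² = 0.00224039.
Posterior precision = 0.00020649 + 0.00224039 = 0.00244689.
Posterior mean = (0.00020649·227.66 + 0.00224039·200) / 0.00244689 = 202.334.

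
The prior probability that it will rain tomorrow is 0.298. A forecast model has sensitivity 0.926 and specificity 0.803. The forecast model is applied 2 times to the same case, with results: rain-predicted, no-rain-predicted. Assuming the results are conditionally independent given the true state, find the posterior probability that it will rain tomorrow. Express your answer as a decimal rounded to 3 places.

Posterior P(H) ≈ 0.155

Let H be the event that it will rain tomorrow; start with P(H) = 0.298. P('rain-predicted'|H) = 0.926, P('rain-predicted'|¬H) = 0.197.
Update on result 1 ('rain-predicted'): P(H) ← 0.926·0.2980 / (0.926·0.2980 + 0.197·0.7020) = 0.27595/0.41424 = 0.6662.
Update on result 2 ('no-rain-predicted'): P(H) ← 0.074·0.6662 / (0.074·0.6662 + 0.803·0.3338) = 0.049295/0.31738 = 0.1553.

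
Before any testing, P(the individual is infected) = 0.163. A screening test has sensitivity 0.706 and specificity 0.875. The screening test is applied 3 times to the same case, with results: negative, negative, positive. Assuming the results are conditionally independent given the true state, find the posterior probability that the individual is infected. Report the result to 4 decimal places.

Posterior P(H) ≈ 0.1105

With H the event that the individual is infected, the joint likelihood of the observed sequence is P(data|H) = 0.294·0.294·0.706 = 0.061024 and P(data|¬H) = 0.875·0.875·0.125 = 0.095703.
Bayes: P(H|data) = 0.163·0.061024 / (0.163·0.061024 + 0.837·0.095703) = 0.0099469/0.090050 = 0.1105.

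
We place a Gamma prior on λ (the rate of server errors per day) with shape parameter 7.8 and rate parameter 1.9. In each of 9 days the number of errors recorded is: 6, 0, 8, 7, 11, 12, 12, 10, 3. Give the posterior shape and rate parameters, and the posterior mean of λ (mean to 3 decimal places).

Posterior: Gamma(shape=76.8, rate=10.9); mean ≈ 7.046

Total count ∑xᵢ = 69 over n = 9 days.
Gamma is conjugate to the Poisson likelihood: posterior is Gamma(shape = 7.8+69 = 76.8, rate = 1.9+9 = 10.9).
E[λ | data] = 76.8/10.9 = 7.046.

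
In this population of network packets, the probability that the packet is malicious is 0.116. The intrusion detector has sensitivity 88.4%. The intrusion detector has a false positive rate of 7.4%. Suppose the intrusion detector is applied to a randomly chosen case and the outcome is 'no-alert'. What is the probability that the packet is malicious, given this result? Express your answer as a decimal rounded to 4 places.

P(H | E) ≈ 0.0162

Let H be the event that the packet is malicious. P(H) = 0.116, so P(¬H) = 0.884. With E the 'no-alert' result, P(E|H) = 0.116 and P(E|¬H) = 0.926.
P(E) = 0.116·0.116 + 0.926·0.884 = 0.013456 + 0.81858 = 0.83204.
By Bayes' theorem, P(H|E) = 0.013456 / 0.83204 = 0.0162.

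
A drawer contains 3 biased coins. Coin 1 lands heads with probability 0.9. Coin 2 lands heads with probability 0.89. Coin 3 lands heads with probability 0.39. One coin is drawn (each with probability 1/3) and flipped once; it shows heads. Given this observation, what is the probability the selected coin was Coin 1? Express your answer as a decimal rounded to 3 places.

Posterior probability ≈ 0.413

P(heads|C1) = 0.9; P(heads|C2) = 0.89; P(heads|C3) = 0.39.
Prior × likelihood for each source: 0.333333·0.9=0.3000, 0.333333·0.89=0.2967, 0.333333·0.39=0.1300. Summing gives P(heads) = 0.72667.
P(Coin 1 | heads) = 0.3000 / 0.72667 = 0.413.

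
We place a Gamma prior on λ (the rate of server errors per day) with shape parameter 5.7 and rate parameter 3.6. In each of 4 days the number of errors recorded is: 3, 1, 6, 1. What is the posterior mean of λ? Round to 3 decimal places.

Posterior mean ≈ 2.197

Total count ∑xᵢ = 11 over n = 4 days.
Gamma is conjugate to the Poisson likelihood: posterior is Gamma(shape = 5.7+11 = 16.7, rate = 3.6+4 = 7.6).
E[λ | data] = 16.7/7.6 = 2.197.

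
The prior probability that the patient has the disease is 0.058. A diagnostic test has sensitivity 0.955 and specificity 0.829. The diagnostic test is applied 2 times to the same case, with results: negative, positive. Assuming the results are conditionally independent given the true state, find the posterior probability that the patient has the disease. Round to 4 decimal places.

With H the event that the patient has the disease, the joint likelihood of the observed sequence is P(data|H) = 0.045·0.955 = 0.042975 and P(data|¬H) = 0.829·0.171 = 0.14176.
Bayes: P(H|data) = 0.058·0.042975 / (0.058·0.042975 + 0.942·0.14176) = 0.0024926/0.13603 = 0.0183.

Posterior P(H) ≈ 0.0183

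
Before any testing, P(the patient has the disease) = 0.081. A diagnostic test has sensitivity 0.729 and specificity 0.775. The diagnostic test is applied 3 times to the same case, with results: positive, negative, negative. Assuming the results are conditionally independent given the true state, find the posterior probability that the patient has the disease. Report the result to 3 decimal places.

With H the event that the patient has the disease, the joint likelihood of the observed sequence is P(data|H) = 0.729·0.271·0.271 = 0.053538 and P(data|¬H) = 0.225·0.775·0.775 = 0.13514.
Bayes: P(H|data) = 0.081·0.053538 / (0.081·0.053538 + 0.919·0.13514) = 0.0043366/0.12853 = 0.0337.

Posterior P(H) ≈ 0.034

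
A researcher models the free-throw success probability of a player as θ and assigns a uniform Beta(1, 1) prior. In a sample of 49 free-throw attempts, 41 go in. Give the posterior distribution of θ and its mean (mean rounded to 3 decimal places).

Posterior: Beta(42, 9); mean ≈ 0.824

The binomial likelihood is conjugate to the Beta prior: with 41 successes and 8 failures, the posterior is Beta(1+41, 1+8) = Beta(42, 9).
E[θ | data] = 42/(42+9) = 0.824.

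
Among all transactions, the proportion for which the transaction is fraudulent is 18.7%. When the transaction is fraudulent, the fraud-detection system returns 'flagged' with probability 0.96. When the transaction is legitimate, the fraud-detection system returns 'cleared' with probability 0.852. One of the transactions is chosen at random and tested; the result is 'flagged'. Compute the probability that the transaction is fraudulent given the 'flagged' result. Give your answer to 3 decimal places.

P(H | E) ≈ 0.599

Write H for 'the transaction is fraudulent'. Prior odds H:¬H = 0.187/0.813 = 0.23001. For the 'flagged' outcome, the likelihood ratio is 0.96/0.148 = 6.4865.
Posterior odds = 0.23001 × 6.4865 = 1.4920, so P(H|E) = 1.4920/(1+1.4920) = 0.599.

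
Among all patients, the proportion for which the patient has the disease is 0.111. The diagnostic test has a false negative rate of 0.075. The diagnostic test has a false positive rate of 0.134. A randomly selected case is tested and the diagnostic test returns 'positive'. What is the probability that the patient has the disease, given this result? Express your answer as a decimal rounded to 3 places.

P(H | E) ≈ 0.463

Let H be the event that the patient has the disease. P(H) = 0.111, so P(¬H) = 0.889. With E the 'positive' result, P(E|H) = 0.925 and P(E|¬H) = 0.134.
P(E) = 0.925·0.111 + 0.134·0.889 = 0.10268 + 0.11913 = 0.22180.
By Bayes' theorem, P(H|E) = 0.10268 / 0.22180 = 0.463.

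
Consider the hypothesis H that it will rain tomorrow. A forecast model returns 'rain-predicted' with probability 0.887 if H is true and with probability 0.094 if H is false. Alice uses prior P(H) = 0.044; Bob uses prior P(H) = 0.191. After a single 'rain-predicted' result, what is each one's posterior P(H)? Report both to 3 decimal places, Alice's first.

P('+'|H) = 0.887, P('+'|¬H) = 0.094.
Alice: numerator 0.887·0.044 = 0.039028; evidence = 0.039028+0.094·0.956 = 0.12889; posterior = 0.303.
Bob: numerator 0.887·0.191 = 0.16942; evidence = 0.16942+0.094·0.809 = 0.24546; posterior = 0.690.

Alice: 0.303; Bob: 0.690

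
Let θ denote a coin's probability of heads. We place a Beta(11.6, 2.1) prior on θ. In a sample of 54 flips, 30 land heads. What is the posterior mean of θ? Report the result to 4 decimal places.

Posterior mean ≈ 0.6145

Observing 30 successes and 24 failures updates Beta(11.6, 2.1) by adding the success and failure counts to the two shape parameters: α = 11.6+30 = 41.6, β = 2.1+24 = 26.1.
Posterior mean = α/(α+β) = 41.6/67.7 = 0.6145.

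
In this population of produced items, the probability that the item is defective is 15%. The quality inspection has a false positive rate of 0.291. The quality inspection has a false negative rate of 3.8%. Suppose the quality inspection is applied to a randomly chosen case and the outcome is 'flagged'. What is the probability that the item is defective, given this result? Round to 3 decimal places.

Write H for 'the item is defective'. Prior odds H:¬H = 0.15/0.85 = 0.17647. For the 'flagged' outcome, the likelihood ratio is 0.962/0.291 = 3.3058.
Posterior odds = 0.17647 × 3.3058 = 0.58338, so P(H|E) = 0.58338/(1+0.58338) = 0.368.

P(H | E) ≈ 0.368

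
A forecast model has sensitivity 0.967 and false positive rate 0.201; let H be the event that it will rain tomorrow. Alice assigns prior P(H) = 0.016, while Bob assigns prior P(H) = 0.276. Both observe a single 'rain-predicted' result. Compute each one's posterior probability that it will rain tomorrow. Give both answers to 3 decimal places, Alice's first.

P('+'|H) = 0.967, P('+'|¬H) = 0.201.
Alice: numerator 0.967·0.016 = 0.015472; evidence = 0.015472+0.201·0.984 = 0.21326; posterior = 0.073.
Bob: numerator 0.967·0.276 = 0.26689; evidence = 0.26689+0.201·0.724 = 0.41242; posterior = 0.647.

Alice: 0.073; Bob: 0.647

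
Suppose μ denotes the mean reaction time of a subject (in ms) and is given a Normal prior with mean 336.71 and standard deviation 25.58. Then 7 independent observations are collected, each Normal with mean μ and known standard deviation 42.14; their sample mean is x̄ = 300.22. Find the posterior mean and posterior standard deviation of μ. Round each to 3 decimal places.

Posterior mean ≈ 310.415; posterior SD ≈ 13.521

With known σ, the Normal prior is conjugate. Weight on the data is w = (n/σ²)/(n/σ² + 1/τ₀²) = 0.00394193/(0.00394193+0.00152827) = 0.72062.
Posterior mean = w·x̄ + (1−w)·μ₀ = 0.72062·300.22 + 0.27938·336.71 = 310.415. Posterior variance = 1/(0.00394193+0.00152827) = 182.809, so SD = 13.521.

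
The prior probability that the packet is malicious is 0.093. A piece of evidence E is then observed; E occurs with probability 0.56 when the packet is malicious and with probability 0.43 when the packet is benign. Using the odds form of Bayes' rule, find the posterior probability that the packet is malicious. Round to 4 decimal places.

Prior odds = 0.093/(1−0.093) = 0.10254.
Likelihood ratio for E = 0.56/0.43 = 1.3023.
Posterior odds = prior odds × LR = 0.13354.
Posterior probability = odds/(1+odds) = 0.13354/1.1335 = 0.1178.

Posterior probability ≈ 0.1178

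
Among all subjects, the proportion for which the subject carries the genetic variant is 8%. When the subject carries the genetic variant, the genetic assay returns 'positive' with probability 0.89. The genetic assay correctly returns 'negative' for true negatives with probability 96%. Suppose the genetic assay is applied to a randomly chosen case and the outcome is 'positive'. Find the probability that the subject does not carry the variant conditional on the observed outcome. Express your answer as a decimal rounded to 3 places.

Write H for 'the subject carries the genetic variant'. Prior odds H:¬H = 0.08/0.92 = 0.086957. For the 'positive' outcome, the likelihood ratio is 0.89/0.04 = 22.250.
Posterior odds = 0.086957 × 22.250 = 1.9348, so P(H|E) = 1.9348/(1+1.9348) = 0.659. Then P(¬H|E) = 1 − 0.659 = 0.341.

P(¬H | E) ≈ 0.341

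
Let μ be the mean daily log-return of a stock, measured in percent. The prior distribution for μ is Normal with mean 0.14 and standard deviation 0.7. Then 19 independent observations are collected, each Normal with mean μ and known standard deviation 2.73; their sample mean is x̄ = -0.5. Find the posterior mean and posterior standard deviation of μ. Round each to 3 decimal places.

With known σ, the Normal prior is conjugate. Weight on the data is w = (n/σ²)/(n/σ² + 1/τ₀²) = 2.54934/(2.54934+2.04082) = 0.55539.
Posterior mean = w·x̄ + (1−w)·μ₀ = 0.55539·-0.5 + 0.44461·0.14 = -0.215. Posterior variance = 1/(2.54934+2.04082) = 0.217857, so SD = 0.467.

Posterior mean ≈ -0.215; posterior SD ≈ 0.467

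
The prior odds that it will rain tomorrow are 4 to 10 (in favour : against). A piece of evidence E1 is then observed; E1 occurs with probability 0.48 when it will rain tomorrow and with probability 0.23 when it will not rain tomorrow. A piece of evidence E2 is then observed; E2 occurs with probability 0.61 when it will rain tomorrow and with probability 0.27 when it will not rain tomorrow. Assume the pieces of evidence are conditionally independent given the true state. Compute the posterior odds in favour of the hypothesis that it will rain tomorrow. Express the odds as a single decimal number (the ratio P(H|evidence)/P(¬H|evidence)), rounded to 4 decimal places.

Prior odds = 4/10 = 0.40000. In log-odds, ln(0.40000) = -0.91629.
Add log likelihood ratios: ln(2.0870) + ln(2.2593) = 1.5507.
Posterior log-odds = 0.63445, so posterior odds = exp(0.63445) = 1.8860.

Posterior odds ≈ 1.8860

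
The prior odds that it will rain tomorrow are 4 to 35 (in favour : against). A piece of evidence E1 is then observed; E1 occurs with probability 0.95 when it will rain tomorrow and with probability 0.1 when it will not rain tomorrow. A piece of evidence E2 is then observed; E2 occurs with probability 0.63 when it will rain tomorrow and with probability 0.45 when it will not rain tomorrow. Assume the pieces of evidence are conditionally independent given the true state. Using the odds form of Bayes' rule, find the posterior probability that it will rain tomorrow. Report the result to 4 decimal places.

Prior odds = 4/35 = 0.11429. In log-odds, ln(0.11429) = -2.1691.
Add log likelihood ratios: ln(9.5000) + ln(1.4000) = 2.5878.
Posterior log-odds = 0.41871, so posterior odds = exp(0.41871) = 1.5200. Converting, P(H|E) = 1.5200/2.5200 = 0.6032.

Posterior probability ≈ 0.6032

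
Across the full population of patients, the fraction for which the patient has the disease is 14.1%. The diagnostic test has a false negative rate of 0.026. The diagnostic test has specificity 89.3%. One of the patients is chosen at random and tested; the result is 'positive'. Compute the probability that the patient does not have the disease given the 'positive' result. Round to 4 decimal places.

Write H for 'the patient has the disease'. Prior odds H:¬H = 0.141/0.859 = 0.16414. For the 'positive' outcome, the likelihood ratio is 0.974/0.107 = 9.1028.
Posterior odds = 0.16414 × 9.1028 = 1.4942, so P(H|E) = 1.4942/(1+1.4942) = 0.5991. Then P(¬H|E) = 1 − 0.5991 = 0.4009.

P(¬H | E) ≈ 0.4009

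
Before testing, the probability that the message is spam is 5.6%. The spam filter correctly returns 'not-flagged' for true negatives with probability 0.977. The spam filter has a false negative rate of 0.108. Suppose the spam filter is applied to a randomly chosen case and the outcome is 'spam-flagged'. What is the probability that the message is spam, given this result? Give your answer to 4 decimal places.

Let H be the event that the message is spam. P(H) = 0.056, so P(¬H) = 0.944. With E the 'spam-flagged' result, P(E|H) = 0.892 and P(E|¬H) = 0.023.
P(E) = 0.892·0.056 + 0.023·0.944 = 0.049952 + 0.021712 = 0.071664.
By Bayes' theorem, P(H|E) = 0.049952 / 0.071664 = 0.6970.

P(H | E) ≈ 0.6970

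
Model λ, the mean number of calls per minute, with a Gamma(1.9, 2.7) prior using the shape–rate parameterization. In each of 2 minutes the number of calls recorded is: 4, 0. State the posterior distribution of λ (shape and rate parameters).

Posterior: Gamma(shape=5.9, rate=4.7)

The Poisson likelihood adds the total count to the shape and the number of exposure periods to the rate. Here ∑xᵢ = 4 and n = 2, so shape 1.9→5.9 and rate 2.7→4.7.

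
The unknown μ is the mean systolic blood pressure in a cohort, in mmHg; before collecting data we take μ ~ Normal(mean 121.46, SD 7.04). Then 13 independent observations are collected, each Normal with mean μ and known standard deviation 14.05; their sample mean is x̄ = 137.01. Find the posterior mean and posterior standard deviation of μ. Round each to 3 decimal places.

With known σ, the Normal prior is conjugate. Weight on the data is w = (n/σ²)/(n/σ² + 1/τ₀²) = 0.0658553/(0.0658553+0.0201769) = 0.76547.
Posterior mean = w·x̄ + (1−w)·μ₀ = 0.76547·137.01 + 0.23453·121.46 = 133.363. Posterior variance = 1/(0.0658553+0.0201769) = 11.6236, so SD = 3.409.

Posterior mean ≈ 133.363; posterior SD ≈ 3.409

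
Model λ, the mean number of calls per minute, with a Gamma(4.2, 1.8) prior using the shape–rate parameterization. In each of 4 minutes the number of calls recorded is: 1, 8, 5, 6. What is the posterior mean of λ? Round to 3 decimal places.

The Poisson likelihood adds the total count to the shape and the number of exposure periods to the rate. Here ∑xᵢ = 20 and n = 4, so shape 4.2→24.2 and rate 1.8→5.8.
Posterior mean = shape/rate = 24.2/5.8 = 4.172.

Posterior mean ≈ 4.172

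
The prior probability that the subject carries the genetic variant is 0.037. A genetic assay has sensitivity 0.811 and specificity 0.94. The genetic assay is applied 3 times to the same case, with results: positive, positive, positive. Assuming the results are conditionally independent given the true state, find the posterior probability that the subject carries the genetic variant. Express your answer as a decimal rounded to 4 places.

Posterior P(H) ≈ 0.9896

Let H be the event that the subject carries the genetic variant; start with P(H) = 0.037. P('positive'|H) = 0.811, P('positive'|¬H) = 0.06.
Update on result 1 ('positive'): P(H) ← 0.811·0.0370 / (0.811·0.0370 + 0.06·0.9630) = 0.030007/0.087787 = 0.3418.
Update on result 2 ('positive'): P(H) ← 0.811·0.3418 / (0.811·0.3418 + 0.06·0.6582) = 0.27721/0.31670 = 0.8753.
Update on result 3 ('positive'): P(H) ← 0.811·0.8753 / (0.811·0.8753 + 0.06·0.1247) = 0.70987/0.71735 = 0.9896.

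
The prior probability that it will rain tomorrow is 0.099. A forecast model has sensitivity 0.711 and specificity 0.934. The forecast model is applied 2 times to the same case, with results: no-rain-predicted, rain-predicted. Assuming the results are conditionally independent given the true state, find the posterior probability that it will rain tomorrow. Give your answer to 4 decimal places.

Posterior P(H) ≈ 0.2681

With H the event that it will rain tomorrow, the joint likelihood of the observed sequence is P(data|H) = 0.289·0.711 = 0.20548 and P(data|¬H) = 0.934·0.066 = 0.061644.
Bayes: P(H|data) = 0.099·0.20548 / (0.099·0.20548 + 0.901·0.061644) = 0.020342/0.075884 = 0.2681.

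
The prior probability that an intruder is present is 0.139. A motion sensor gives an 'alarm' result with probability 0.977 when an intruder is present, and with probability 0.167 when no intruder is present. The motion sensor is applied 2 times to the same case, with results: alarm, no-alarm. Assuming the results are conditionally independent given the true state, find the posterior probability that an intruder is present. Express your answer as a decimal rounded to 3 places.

With H the event that an intruder is present, the joint likelihood of the observed sequence is P(data|H) = 0.977·0.023 = 0.022471 and P(data|¬H) = 0.167·0.833 = 0.13911.
Bayes: P(H|data) = 0.139·0.022471 / (0.139·0.022471 + 0.861·0.13911) = 0.0031235/0.12290 = 0.0254.

Posterior P(H) ≈ 0.025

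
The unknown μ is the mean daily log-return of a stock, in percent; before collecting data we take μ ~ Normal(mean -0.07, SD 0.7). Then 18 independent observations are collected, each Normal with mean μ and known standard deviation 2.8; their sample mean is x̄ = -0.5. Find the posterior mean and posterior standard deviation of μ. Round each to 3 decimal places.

Posterior mean ≈ -0.298; posterior SD ≈ 0.480

With known σ, the Normal prior is conjugate. Weight on the data is w = (n/σ²)/(n/σ² + 1/τ₀²) = 2.29592/(2.29592+2.04082) = 0.52941.
Posterior mean = w·x̄ + (1−w)·μ₀ = 0.52941·-0.5 + 0.47059·-0.07 = -0.298. Posterior variance = 1/(2.29592+2.04082) = 0.230588, so SD = 0.480.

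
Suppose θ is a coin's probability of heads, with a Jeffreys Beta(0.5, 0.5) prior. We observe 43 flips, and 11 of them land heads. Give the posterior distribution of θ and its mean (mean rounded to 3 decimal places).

Posterior: Beta(11.5, 32.5); mean ≈ 0.261

The binomial likelihood is conjugate to the Beta prior: with 11 successes and 32 failures, the posterior is Beta(0.5+11, 0.5+32) = Beta(11.5, 32.5).
E[θ | data] = 11.5/(11.5+32.5) = 0.261.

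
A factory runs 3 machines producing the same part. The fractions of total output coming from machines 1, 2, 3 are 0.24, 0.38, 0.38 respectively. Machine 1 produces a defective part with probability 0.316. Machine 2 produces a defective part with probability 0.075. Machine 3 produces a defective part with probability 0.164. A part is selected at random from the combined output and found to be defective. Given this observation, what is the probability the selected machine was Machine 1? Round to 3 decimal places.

Posterior probability ≈ 0.455

Tabulate prior·likelihood by source: [1] prior 0.24, lik 0.316, product 0.07584; [2] prior 0.38, lik 0.075, product 0.02850; [3] prior 0.38, lik 0.164, product 0.06232.
Normalizing constant = 0.16666; the posterior for Machine 1 is its product over the sum, 0.07584/0.16666 = 0.455.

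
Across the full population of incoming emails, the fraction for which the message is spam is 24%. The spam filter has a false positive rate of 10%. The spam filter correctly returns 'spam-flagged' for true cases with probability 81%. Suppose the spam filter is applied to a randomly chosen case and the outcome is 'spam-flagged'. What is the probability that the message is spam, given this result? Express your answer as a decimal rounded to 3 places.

Let H be the event that the message is spam. P(H) = 0.24, so P(¬H) = 0.76. With E the 'spam-flagged' result, P(E|H) = 0.81 and P(E|¬H) = 0.1.
P(E) = 0.81·0.24 + 0.1·0.76 = 0.19440 + 0.076000 = 0.27040.
By Bayes' theorem, P(H|E) = 0.19440 / 0.27040 = 0.719.

P(H | E) ≈ 0.719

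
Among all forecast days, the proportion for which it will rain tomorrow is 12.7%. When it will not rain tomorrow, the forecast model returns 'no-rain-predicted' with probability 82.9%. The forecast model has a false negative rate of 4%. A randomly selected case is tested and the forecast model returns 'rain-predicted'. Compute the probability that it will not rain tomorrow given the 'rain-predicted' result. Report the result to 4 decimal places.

P(¬H | E) ≈ 0.5504

Let H be the event that it will rain tomorrow. P(H) = 0.127, so P(¬H) = 0.873. With E the 'rain-predicted' result, P(E|H) = 0.96 and P(E|¬H) = 0.171.
P(E) = 0.96·0.127 + 0.171·0.873 = 0.12192 + 0.14928 = 0.27120.
By Bayes' theorem, P(H|E) = 0.12192 / 0.27120 = 0.4496. Hence P(¬H|E) = 1 − 0.4496 = 0.5504.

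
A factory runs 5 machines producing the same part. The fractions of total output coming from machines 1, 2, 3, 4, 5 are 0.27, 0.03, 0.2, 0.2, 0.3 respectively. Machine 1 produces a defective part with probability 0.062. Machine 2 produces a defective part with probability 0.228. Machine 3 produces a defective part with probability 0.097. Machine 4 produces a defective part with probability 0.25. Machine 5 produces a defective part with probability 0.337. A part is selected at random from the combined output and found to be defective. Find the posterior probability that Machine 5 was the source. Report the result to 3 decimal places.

Posterior probability ≈ 0.521

P(defective|M1) = 0.062; P(defective|M2) = 0.228; P(defective|M3) = 0.097; P(defective|M4) = 0.25; P(defective|M5) = 0.337.
Prior × likelihood for each source: 0.27·0.062=0.01674, 0.03·0.228=0.006840, 0.2·0.097=0.01940, 0.2·0.25=0.05000, 0.3·0.337=0.1011. Summing gives P(defective) = 0.19408.
P(Machine 5 | defective) = 0.1011 / 0.19408 = 0.521.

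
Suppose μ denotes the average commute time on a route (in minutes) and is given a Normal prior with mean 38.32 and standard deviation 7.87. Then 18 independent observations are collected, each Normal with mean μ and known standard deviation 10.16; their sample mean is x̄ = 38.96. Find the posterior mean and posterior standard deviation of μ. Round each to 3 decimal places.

Prior precision 1/τ₀² = 1/7.87² = 0.0161455; data precision n/σ² = 18/10.16² = 0.174375.
Posterior precision = 0.0161455 + 0.174375 = 0.190521, giving posterior SD = 1/√0.190521 = 2.291.
Posterior mean = (0.0161455·38.32 + 0.174375·38.96) / 0.190521 = 38.906.

Posterior mean ≈ 38.906; posterior SD ≈ 2.291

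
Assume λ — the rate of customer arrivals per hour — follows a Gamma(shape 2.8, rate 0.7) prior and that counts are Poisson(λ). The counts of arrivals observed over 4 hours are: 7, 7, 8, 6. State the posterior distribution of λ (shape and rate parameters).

Posterior: Gamma(shape=30.8, rate=4.7)

Total count ∑xᵢ = 28 over n = 4 hours.
Gamma is conjugate to the Poisson likelihood: posterior is Gamma(shape = 2.8+28 = 30.8, rate = 0.7+4 = 4.7).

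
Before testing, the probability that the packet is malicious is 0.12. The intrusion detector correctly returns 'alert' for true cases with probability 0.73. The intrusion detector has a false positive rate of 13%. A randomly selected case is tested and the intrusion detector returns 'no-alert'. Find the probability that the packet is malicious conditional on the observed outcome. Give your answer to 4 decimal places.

Let H be the event that the packet is malicious. P(H) = 0.12, so P(¬H) = 0.88. With E the 'no-alert' result, P(E|H) = 0.27 and P(E|¬H) = 0.87.
P(E) = 0.27·0.12 + 0.87·0.88 = 0.032400 + 0.76560 = 0.79800.
By Bayes' theorem, P(H|E) = 0.032400 / 0.79800 = 0.0406.

P(H | E) ≈ 0.0406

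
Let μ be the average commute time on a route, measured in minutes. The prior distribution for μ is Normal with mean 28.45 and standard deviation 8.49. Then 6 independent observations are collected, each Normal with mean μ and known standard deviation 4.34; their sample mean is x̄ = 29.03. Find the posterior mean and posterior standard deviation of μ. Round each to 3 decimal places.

Prior precision 1/τ₀² = 1/8.49² = 0.0138735; data precision n/σ² = 6/4.34² = 0.318546.
Posterior precision = 0.0138735 + 0.318546 = 0.332419, giving posterior SD = 1/√0.332419 = 1.734.
Posterior mean = (0.0138735·28.45 + 0.318546·29.03) / 0.332419 = 29.006.

Posterior mean ≈ 29.006; posterior SD ≈ 1.734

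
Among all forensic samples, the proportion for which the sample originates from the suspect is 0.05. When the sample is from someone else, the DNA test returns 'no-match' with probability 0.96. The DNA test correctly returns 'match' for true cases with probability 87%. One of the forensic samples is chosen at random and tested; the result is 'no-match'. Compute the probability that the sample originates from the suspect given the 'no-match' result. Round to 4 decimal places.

Let H be the event that the sample originates from the suspect. P(H) = 0.05, so P(¬H) = 0.95. With E the 'no-match' result, P(E|H) = 0.13 and P(E|¬H) = 0.96.
P(E) = 0.13·0.05 + 0.96·0.95 = 0.0065000 + 0.91200 = 0.91850.
By Bayes' theorem, P(H|E) = 0.0065000 / 0.91850 = 0.0071.

P(H | E) ≈ 0.0071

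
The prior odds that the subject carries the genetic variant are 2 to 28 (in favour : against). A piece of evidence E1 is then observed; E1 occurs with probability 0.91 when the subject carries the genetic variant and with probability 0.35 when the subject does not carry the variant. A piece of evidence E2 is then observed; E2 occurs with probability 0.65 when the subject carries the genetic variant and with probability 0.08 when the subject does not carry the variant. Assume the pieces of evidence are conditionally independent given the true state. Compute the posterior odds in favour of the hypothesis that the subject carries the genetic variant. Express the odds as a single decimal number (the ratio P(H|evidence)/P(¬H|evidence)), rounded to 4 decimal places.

Prior odds = 2/28 = 0.071429.
Likelihood ratio for E1 = 0.91/0.35 = 2.6000.
Likelihood ratio for E2 = 0.65/0.08 = 8.1250.
Posterior odds = prior odds × LR₁ × LR₂ = 1.5089.

Posterior odds ≈ 1.5089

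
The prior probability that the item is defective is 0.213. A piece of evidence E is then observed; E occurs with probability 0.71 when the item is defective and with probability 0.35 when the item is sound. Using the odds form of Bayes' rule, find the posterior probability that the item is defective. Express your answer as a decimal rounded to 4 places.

Prior odds = 0.213/(1−0.213) = 0.27065.
Likelihood ratio for E = 0.71/0.35 = 2.0286.
Posterior odds = prior odds × LR = 0.54903.
Posterior probability = odds/(1+odds) = 0.54903/1.5490 = 0.3544.

Posterior probability ≈ 0.3544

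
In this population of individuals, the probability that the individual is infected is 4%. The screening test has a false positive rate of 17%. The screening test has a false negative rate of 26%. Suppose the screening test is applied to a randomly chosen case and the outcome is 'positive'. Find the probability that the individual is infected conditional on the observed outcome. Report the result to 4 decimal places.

Let H be the event that the individual is infected. P(H) = 0.04, so P(¬H) = 0.96. With E the 'positive' result, P(E|H) = 0.74 and P(E|¬H) = 0.17.
P(E) = 0.74·0.04 + 0.17·0.96 = 0.029600 + 0.16320 = 0.19280.
By Bayes' theorem, P(H|E) = 0.029600 / 0.19280 = 0.1535.

P(H | E) ≈ 0.1535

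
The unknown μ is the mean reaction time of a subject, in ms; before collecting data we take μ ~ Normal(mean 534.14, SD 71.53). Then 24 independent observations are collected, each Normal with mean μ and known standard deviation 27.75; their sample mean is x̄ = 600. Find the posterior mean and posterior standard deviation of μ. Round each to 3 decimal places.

With known σ, the Normal prior is conjugate. Weight on the data is w = (n/σ²)/(n/σ² + 1/τ₀²) = 0.0311663/(0.0311663+0.00019544) = 0.99377.
Posterior mean = w·x̄ + (1−w)·μ₀ = 0.99377·600 + 0.0062319·534.14 = 599.590. Posterior variance = 1/(0.0311663+0.00019544) = 31.8860, so SD = 5.647.

Posterior mean ≈ 599.590; posterior SD ≈ 5.647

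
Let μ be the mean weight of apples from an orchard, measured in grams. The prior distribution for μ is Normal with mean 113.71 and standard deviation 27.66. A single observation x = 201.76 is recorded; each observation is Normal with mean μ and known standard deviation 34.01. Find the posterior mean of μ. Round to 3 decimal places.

With known σ, the Normal prior is conjugate. Weight on the data is w = (n/σ²)/(n/σ² + 1/τ₀²) = 0.00086454/(0.00086454+0.00130706) = 0.39811.
Posterior mean = w·x̄ + (1−w)·μ₀ = 0.39811·201.76 + 0.60189·113.71 = 148.764.

Posterior mean ≈ 148.764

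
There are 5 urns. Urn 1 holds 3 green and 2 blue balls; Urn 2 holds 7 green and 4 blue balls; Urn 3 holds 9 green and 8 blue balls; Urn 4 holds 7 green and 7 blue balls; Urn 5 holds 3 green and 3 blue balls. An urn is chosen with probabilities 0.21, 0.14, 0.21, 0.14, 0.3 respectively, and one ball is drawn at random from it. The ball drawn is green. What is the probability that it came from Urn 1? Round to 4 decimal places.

Tabulate prior·likelihood by source: [1] prior 0.21, lik 0.6, product 0.1260; [2] prior 0.14, lik 0.6364, product 0.08909; [3] prior 0.21, lik 0.5294, product 0.1112; [4] prior 0.14, lik 0.5, product 0.07000; [5] prior 0.3, lik 0.5, product 0.1500.
Normalizing constant = 0.54627; the posterior for Urn 1 is its product over the sum, 0.1260/0.54627 = 0.2307.

Posterior probability ≈ 0.2307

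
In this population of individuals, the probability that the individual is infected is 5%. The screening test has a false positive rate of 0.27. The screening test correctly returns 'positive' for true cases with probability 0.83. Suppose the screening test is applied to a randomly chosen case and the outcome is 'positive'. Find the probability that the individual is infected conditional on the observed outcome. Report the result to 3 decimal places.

Let H be the event that the individual is infected. P(H) = 0.05, so P(¬H) = 0.95. With E the 'positive' result, P(E|H) = 0.83 and P(E|¬H) = 0.27.
P(E) = 0.83·0.05 + 0.27·0.95 = 0.041500 + 0.25650 = 0.29800.
By Bayes' theorem, P(H|E) = 0.041500 / 0.29800 = 0.139.

P(H | E) ≈ 0.139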